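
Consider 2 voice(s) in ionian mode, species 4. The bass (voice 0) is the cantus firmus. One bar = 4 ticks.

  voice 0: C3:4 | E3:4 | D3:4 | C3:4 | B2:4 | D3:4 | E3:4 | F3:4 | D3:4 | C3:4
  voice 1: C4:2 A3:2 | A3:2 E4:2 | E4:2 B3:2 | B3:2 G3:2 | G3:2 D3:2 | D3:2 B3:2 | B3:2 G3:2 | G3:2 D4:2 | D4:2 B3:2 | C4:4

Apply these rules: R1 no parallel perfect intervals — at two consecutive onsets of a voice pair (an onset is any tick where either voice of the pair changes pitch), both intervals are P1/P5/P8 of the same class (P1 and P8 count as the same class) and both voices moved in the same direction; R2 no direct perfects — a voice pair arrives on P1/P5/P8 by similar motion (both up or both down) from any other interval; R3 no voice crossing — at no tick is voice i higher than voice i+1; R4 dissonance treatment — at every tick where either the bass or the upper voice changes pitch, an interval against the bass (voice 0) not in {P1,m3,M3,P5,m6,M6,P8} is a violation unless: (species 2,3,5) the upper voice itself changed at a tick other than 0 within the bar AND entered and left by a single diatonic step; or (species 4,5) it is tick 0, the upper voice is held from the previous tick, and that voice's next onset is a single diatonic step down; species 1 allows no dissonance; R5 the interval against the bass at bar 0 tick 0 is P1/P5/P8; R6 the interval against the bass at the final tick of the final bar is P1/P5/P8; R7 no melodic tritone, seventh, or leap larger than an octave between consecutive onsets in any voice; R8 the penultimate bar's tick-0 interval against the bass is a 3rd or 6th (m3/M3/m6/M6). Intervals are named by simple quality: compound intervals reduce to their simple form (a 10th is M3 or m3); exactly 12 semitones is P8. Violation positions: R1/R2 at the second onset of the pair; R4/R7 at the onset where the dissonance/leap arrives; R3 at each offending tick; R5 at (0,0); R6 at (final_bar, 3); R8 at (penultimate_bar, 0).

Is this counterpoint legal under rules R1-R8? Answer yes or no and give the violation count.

bar 0: v0=C3 v1=C4 (P8)
bar 1: v0=E3 v1=A3 (P4)
bar 2: v0=D3 v1=E4 (M2)
bar 3: v0=C3 v1=B3 (M7)
bar 4: v0=B2 v1=G3 (m6)
bar 5: v0=D3 v1=D3 (P1)
bar 6: v0=E3 v1=B3 (P5)
bar 7: v0=F3 v1=G3 (M2)
bar 8: v0=D3 v1=D4 (P8)
bar 9: v0=C3 v1=C4 (P8)
  R4 @ bar1.0: E3/A3 P4 untreated
  R4 @ bar2.0: D3/E4 M2 untreated
  R4 @ bar3.0: C3/B3 M7 untreated
  R4 @ bar7.0: F3/G3 M2 untreated
  R8 @ bar8.0: penult P8 not 3rd/6th

No (5 violations)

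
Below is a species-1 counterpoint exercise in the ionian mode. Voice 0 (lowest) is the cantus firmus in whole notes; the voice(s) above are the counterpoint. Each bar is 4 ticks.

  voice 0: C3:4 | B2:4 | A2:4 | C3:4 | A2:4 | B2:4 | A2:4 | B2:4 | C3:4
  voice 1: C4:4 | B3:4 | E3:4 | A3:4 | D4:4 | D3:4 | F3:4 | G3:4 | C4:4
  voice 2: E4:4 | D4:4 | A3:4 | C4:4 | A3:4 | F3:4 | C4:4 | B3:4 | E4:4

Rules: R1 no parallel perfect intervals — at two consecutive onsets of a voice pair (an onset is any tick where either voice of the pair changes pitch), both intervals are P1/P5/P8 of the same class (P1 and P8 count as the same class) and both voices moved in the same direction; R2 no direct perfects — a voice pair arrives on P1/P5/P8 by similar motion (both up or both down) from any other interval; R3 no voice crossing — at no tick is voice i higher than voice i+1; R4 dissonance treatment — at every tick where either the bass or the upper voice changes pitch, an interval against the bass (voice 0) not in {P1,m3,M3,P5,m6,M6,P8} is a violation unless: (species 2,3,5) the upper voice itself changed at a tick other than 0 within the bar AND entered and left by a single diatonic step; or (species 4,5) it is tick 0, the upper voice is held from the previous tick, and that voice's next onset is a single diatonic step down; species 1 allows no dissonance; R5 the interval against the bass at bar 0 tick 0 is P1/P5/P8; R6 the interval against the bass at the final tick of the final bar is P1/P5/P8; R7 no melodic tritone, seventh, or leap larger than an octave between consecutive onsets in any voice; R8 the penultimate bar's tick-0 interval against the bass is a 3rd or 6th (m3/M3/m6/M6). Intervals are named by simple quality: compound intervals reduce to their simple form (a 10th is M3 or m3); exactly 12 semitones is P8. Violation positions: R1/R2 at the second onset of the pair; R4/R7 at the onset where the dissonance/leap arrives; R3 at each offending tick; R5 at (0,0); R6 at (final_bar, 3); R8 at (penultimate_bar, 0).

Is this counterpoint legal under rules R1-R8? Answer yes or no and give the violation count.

No (16 violations)

bar 0: v0=C3 v1=C4 v2=E4 (M3)
bar 1: v0=B2 v1=B3 v2=D4 (m3)
bar 2: v0=A2 v1=E3 v2=A3 (P8)
bar 3: v0=C3 v1=A3 v2=C4 (P8)
bar 4: v0=A2 v1=D4 v2=A3 (P8)
bar 5: v0=B2 v1=D3 v2=F3 (TT)
bar 6: v0=A2 v1=F3 v2=C4 (m3)
bar 7: v0=B2 v1=G3 v2=B3 (P8)
bar 8: v0=C3 v1=C4 v2=E4 (M3)
  R5 @ bar0.0: opens on M3
  R1 @ bar1.0: C3/C4 P8 -> B2/B3 P8 similar
  R2 @ bar2.0: B2/B3 P8 -> A2/E3 P5 similar
  R2 @ bar2.0: B2/D4 m3 -> A2/A3 P8 similar
  R1 @ bar3.0: A2/A3 P8 -> C3/C4 P8 similar
  R1 @ bar4.0: C3/C4 P8 -> A2/A3 P8 similar
  R3 @ bar4.0: D4 above A3
  R4 @ bar4.0: A2/D4 P4 untreated
  R3 @ bar4.1: D4 above A3
  R3 @ bar4.2: D4 above A3
  R3 @ bar4.3: D4 above A3
  R4 @ bar5.0: B2/F3 TT untreated
  R2 @ bar6.0: D3/F3 m3 -> F3/C4 P5 similar
  R8 @ bar7.0: penult P8 not 3rd/6th
  R2 @ bar8.0: B2/G3 m6 -> C3/C4 P8 similar
  R6 @ bar8.3: closes on M3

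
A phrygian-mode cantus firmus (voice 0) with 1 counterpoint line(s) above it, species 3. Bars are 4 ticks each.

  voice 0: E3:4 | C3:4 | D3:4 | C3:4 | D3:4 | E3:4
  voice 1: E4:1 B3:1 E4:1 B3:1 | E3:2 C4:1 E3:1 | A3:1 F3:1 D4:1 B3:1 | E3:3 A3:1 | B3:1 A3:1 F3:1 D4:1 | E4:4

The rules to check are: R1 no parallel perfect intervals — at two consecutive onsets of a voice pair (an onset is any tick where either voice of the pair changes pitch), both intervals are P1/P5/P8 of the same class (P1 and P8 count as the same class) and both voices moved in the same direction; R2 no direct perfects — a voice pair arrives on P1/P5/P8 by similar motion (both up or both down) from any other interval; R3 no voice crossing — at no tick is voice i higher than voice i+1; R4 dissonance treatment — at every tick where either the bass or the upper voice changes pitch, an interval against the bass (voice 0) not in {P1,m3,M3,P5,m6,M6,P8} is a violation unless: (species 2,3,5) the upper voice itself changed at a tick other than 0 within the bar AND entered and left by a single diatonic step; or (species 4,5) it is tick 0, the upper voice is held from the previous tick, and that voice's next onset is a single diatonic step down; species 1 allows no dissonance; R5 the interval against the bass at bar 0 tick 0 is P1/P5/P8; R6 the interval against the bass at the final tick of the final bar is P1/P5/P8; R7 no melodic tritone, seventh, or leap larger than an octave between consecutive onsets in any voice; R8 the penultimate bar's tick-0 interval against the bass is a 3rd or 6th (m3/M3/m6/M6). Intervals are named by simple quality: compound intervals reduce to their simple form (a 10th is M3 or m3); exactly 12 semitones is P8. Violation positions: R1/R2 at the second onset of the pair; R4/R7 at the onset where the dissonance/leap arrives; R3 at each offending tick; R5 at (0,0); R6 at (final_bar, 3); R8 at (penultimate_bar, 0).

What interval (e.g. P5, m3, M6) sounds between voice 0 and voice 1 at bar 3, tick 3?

voice 0=C3 voice 1=A3 -> M6

M6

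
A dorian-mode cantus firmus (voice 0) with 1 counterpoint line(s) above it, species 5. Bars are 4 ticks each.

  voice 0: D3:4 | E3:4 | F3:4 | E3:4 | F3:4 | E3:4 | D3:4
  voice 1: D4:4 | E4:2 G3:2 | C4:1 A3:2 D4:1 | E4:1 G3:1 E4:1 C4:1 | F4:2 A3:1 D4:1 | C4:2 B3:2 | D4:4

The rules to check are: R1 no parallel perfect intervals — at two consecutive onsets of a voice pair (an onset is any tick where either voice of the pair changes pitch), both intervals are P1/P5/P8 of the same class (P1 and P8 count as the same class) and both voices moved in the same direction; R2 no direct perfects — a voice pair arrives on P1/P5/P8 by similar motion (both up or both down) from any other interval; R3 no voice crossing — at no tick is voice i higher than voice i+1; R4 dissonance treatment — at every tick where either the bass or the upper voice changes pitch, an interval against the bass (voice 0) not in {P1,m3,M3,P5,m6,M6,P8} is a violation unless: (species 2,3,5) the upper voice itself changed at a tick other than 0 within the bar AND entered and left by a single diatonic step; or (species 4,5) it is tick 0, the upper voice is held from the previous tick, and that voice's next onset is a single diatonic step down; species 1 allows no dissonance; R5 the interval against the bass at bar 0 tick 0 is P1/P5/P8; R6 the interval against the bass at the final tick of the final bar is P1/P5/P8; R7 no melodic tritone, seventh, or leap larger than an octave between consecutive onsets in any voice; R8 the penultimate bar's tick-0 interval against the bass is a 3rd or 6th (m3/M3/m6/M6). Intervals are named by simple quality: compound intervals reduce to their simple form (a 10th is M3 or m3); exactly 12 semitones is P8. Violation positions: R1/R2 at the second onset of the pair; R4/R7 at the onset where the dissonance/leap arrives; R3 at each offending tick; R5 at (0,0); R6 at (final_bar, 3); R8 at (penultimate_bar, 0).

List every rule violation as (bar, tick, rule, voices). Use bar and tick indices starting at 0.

bar 0: v0=D3 v1=D4 downbeat P8
bar 1: v0=E3 v1=E4 downbeat P8
bar 2: v0=F3 v1=C4 downbeat P5
bar 3: v0=E3 v1=E4 downbeat P8
bar 4: v0=F3 v1=F4 downbeat P8
bar 5: v0=E3 v1=C4 downbeat m6
bar 6: v0=D3 v1=D4 downbeat P8
  -> R1 @ bar 1 tick 0 v(0, 1): D3/D4 P8 -> E3/E4 P8 similar
  -> R2 @ bar 2 tick 0 v(0, 1): E3/G3 m3 -> F3/C4 P5 similar
  -> R2 @ bar 4 tick 0 v(0, 1): E3/C4 m6 -> F3/F4 P8 similar

(1, 0, R1, (0, 1))
(2, 0, R2, (0, 1))
(4, 0, R2, (0, 1))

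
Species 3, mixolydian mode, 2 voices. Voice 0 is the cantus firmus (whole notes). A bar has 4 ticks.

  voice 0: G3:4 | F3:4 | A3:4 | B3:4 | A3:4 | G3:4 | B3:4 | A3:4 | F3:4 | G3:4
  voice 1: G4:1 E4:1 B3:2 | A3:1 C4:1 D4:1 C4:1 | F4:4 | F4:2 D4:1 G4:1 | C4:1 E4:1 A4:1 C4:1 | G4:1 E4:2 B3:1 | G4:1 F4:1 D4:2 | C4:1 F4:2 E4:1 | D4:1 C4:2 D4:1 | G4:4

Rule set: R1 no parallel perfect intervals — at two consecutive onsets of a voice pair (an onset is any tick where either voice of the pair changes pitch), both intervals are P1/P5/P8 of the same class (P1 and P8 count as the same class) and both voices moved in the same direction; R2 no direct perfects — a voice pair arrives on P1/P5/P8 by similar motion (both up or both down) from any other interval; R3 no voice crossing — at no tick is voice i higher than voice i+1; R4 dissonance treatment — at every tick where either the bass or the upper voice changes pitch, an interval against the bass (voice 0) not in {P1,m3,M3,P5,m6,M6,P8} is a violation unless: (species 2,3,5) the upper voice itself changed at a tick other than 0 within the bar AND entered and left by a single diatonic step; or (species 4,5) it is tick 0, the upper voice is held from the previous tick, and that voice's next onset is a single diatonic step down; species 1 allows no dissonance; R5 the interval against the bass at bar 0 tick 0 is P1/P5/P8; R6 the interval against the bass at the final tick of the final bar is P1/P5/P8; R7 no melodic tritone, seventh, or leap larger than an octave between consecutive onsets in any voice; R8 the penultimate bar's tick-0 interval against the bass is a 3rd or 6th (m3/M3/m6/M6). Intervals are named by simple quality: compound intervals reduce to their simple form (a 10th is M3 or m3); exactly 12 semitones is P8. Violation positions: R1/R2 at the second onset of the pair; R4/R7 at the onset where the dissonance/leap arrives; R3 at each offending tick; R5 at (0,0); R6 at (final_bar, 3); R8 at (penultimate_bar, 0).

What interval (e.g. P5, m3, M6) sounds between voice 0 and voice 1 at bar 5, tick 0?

P8

voice 0=G3 voice 1=G4 -> P8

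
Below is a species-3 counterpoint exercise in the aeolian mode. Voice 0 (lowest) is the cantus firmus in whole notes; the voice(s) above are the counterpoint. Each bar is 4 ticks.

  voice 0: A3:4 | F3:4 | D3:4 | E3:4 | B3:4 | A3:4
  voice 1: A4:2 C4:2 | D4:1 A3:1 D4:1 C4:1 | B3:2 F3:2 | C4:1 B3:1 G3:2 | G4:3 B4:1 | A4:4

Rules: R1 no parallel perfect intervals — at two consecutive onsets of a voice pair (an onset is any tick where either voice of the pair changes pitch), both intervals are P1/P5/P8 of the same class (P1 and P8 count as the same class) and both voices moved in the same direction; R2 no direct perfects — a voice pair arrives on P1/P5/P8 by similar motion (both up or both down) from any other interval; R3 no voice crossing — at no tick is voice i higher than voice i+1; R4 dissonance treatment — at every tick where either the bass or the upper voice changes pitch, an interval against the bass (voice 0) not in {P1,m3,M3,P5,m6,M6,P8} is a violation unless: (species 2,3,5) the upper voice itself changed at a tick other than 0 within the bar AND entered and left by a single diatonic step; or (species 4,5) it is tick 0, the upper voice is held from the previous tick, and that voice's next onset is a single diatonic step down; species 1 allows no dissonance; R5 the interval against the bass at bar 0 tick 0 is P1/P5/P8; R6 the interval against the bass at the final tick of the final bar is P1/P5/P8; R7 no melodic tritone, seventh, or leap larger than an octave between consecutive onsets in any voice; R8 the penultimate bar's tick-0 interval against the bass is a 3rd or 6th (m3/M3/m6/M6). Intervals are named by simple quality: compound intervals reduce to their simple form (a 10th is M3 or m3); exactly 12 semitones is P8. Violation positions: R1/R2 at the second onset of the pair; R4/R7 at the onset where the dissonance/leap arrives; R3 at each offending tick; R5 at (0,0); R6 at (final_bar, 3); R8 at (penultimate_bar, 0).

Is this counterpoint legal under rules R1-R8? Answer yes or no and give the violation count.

No (2 violations)

bar 0: v0=A3 v1=A4 (P8)
bar 1: v0=F3 v1=D4 (M6)
bar 2: v0=D3 v1=B3 (M6)
bar 3: v0=E3 v1=C4 (m6)
bar 4: v0=B3 v1=G4 (m6)
bar 5: v0=A3 v1=A4 (P8)
  R7 @ bar2.2: B3->F3 leap 6st
  R1 @ bar5.0: B3/B4 P8 -> A3/A4 P8 similar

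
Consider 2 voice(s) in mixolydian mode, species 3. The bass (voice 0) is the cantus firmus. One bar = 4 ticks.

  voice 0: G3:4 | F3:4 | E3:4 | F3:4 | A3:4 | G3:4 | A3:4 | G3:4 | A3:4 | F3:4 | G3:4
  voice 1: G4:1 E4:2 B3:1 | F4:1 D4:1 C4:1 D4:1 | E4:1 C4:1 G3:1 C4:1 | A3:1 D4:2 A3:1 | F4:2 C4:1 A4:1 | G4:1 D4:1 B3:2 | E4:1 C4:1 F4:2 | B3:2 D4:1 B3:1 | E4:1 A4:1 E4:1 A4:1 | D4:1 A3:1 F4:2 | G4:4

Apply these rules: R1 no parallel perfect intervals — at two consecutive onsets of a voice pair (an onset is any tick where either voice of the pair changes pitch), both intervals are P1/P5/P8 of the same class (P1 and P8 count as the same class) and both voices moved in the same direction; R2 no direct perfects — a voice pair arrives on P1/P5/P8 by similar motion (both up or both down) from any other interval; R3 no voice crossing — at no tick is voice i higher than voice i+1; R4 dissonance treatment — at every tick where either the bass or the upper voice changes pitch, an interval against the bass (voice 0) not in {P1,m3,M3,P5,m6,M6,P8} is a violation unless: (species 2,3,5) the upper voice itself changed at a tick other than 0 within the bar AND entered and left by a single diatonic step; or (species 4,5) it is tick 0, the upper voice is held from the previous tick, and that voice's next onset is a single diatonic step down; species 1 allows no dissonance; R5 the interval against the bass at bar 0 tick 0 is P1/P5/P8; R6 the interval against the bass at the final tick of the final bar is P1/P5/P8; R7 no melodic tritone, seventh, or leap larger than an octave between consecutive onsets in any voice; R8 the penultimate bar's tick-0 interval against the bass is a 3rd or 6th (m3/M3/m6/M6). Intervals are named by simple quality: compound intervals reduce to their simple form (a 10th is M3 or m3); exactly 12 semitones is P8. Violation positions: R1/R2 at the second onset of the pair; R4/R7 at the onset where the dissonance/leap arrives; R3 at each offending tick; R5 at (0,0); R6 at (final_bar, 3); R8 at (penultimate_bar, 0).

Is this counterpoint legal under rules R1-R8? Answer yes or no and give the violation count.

bar 0: v0=G3 v1=G4 (P8)
bar 1: v0=F3 v1=F4 (P8)
bar 2: v0=E3 v1=E4 (P8)
bar 3: v0=F3 v1=A3 (M3)
bar 4: v0=A3 v1=F4 (m6)
bar 5: v0=G3 v1=G4 (P8)
bar 6: v0=A3 v1=E4 (P5)
bar 7: v0=G3 v1=B3 (M3)
bar 8: v0=A3 v1=E4 (P5)
bar 9: v0=F3 v1=D4 (M6)
bar 10: v0=G3 v1=G4 (P8)
  R7 @ bar1.0: B3->F4 leap 6st
  R1 @ bar5.0: A3/A4 P8 -> G3/G4 P8 similar
  R2 @ bar6.0: G3/B3 M3 -> A3/E4 P5 similar
  R7 @ bar7.0: F4->B3 leap 6st
  R2 @ bar8.0: G3/B3 M3 -> A3/E4 P5 similar
  R1 @ bar10.0: F3/F4 P8 -> G3/G4 P8 similar

No (6 violations)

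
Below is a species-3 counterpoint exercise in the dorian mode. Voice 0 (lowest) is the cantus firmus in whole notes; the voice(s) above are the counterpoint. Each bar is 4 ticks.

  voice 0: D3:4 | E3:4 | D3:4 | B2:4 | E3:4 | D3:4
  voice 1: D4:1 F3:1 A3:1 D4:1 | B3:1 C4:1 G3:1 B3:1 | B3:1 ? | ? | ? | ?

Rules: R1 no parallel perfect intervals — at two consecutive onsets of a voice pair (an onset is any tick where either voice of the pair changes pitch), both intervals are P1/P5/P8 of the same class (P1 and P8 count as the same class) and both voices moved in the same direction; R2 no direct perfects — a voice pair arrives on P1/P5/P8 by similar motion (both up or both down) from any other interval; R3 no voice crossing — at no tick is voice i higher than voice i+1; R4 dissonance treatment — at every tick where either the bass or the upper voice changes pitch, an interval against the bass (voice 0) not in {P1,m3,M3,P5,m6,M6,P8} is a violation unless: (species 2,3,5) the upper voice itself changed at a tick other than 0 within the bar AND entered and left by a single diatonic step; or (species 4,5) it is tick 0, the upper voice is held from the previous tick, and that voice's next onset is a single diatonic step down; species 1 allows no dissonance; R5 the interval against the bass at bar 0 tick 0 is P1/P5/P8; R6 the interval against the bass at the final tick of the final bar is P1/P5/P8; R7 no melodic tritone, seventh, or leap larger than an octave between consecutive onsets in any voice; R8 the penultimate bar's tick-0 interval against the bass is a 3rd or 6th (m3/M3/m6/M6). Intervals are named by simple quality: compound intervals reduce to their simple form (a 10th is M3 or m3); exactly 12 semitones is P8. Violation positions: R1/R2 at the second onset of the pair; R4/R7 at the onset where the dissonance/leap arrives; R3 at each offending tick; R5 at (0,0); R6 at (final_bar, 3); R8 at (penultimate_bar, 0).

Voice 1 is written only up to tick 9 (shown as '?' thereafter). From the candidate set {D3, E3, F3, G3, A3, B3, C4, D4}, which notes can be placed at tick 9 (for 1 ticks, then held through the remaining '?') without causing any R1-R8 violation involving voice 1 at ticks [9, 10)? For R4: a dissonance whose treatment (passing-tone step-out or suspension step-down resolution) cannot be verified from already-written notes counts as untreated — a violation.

{A3, B3, D3, D4}

D3: legal
E3: violates R4
F3: violates R7
G3: violates R4
A3: legal
B3: legal
C4: violates R4
D4: legal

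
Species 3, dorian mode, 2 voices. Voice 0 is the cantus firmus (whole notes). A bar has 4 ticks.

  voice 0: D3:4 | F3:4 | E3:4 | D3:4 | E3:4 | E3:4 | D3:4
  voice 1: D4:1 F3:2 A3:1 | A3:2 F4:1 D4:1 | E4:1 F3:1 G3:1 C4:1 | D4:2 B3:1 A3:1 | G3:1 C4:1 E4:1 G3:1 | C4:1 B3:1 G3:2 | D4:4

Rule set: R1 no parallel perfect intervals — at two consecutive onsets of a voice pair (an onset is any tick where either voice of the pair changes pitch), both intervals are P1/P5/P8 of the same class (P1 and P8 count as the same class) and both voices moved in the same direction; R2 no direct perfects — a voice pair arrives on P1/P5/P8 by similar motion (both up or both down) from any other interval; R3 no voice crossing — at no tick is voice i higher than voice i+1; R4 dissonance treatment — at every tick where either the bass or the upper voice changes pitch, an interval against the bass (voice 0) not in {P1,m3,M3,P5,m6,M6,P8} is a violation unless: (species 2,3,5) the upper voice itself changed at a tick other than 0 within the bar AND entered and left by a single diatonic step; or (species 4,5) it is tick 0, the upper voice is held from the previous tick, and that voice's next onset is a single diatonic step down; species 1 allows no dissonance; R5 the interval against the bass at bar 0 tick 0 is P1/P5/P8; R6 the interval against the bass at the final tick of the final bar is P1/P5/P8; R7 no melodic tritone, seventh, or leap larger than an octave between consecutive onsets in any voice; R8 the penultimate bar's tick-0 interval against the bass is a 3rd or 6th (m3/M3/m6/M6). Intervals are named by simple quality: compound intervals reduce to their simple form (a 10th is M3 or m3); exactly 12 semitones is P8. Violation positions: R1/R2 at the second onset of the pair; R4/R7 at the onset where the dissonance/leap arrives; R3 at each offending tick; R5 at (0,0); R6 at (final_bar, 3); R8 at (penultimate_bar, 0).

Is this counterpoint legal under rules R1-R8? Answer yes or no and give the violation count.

bar 0: v0=D3 v1=D4 (P8)
bar 1: v0=F3 v1=A3 (M3)
bar 2: v0=E3 v1=E4 (P8)
bar 3: v0=D3 v1=D4 (P8)
bar 4: v0=E3 v1=G3 (m3)
bar 5: v0=E3 v1=C4 (m6)
bar 6: v0=D3 v1=D4 (P8)
  R4 @ bar2.1: E3/F3 m2 untreated
  R7 @ bar2.1: E4->F3 leap 11st

No (2 violations)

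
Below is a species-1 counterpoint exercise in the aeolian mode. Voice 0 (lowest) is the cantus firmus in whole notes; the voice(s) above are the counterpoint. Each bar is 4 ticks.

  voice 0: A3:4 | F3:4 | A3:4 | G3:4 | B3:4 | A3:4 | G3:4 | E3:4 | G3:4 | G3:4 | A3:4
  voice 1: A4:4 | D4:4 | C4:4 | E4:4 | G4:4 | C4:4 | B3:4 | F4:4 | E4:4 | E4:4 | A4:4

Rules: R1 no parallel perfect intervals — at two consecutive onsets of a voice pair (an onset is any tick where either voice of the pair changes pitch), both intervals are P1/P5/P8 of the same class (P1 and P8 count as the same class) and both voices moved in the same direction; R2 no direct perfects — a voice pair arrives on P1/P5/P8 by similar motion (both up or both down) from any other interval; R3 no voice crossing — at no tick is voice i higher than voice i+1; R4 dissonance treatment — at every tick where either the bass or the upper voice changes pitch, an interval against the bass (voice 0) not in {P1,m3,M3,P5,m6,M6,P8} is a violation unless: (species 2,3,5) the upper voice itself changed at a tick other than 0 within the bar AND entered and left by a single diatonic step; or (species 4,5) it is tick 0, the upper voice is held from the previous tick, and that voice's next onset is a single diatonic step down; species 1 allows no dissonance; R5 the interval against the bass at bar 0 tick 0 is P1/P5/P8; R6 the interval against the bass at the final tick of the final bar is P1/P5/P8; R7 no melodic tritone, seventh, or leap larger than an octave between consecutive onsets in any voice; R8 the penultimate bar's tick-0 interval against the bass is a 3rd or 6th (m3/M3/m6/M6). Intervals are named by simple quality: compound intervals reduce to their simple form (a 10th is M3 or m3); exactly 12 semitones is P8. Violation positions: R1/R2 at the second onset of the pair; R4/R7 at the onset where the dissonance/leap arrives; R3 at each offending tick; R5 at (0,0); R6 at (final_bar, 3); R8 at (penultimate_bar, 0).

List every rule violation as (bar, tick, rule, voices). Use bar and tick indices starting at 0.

bar 0: v0=A3 v1=A4 downbeat P8
bar 1: v0=F3 v1=D4 downbeat M6
bar 2: v0=A3 v1=C4 downbeat m3
bar 3: v0=G3 v1=E4 downbeat M6
bar 4: v0=B3 v1=G4 downbeat m6
bar 5: v0=A3 v1=C4 downbeat m3
bar 6: v0=G3 v1=B3 downbeat M3
bar 7: v0=E3 v1=F4 downbeat m2
bar 8: v0=G3 v1=E4 downbeat M6
bar 9: v0=G3 v1=E4 downbeat M6
bar 10: v0=A3 v1=A4 downbeat P8
  -> R4 @ bar 7 tick 0 v(0, 1): E3/F4 m2 untreated
  -> R7 @ bar 7 tick 0 v(1,): B3->F4 leap 6st
  -> R2 @ bar 10 tick 0 v(0, 1): G3/E4 M6 -> A3/A4 P8 similar

(7, 0, R4, (0, 1))
(7, 0, R7, (1,))
(10, 0, R2, (0, 1))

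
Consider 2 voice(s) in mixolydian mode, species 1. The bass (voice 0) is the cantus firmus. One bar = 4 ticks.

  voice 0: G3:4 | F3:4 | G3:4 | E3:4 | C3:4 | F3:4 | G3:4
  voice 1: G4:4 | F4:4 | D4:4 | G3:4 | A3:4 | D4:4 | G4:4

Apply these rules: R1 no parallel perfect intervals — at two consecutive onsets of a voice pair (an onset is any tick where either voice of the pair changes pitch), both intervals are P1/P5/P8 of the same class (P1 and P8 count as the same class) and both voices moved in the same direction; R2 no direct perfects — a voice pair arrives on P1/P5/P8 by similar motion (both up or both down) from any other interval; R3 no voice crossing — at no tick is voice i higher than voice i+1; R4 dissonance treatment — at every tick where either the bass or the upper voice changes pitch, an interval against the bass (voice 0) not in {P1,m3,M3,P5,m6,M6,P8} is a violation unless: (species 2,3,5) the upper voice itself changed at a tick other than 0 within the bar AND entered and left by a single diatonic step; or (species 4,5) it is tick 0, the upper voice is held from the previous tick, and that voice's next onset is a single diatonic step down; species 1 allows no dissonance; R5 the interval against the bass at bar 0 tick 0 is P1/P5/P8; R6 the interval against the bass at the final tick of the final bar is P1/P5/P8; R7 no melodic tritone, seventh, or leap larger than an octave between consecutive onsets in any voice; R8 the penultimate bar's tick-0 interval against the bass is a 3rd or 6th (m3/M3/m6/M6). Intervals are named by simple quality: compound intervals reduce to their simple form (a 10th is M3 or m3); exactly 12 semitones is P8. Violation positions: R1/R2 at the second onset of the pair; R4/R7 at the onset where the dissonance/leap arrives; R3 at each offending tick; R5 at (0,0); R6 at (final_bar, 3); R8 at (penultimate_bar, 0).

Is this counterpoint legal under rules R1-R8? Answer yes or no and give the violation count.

bar 0: v0=G3 v1=G4 (P8)
bar 1: v0=F3 v1=F4 (P8)
bar 2: v0=G3 v1=D4 (P5)
bar 3: v0=E3 v1=G3 (m3)
bar 4: v0=C3 v1=A3 (M6)
bar 5: v0=F3 v1=D4 (M6)
bar 6: v0=G3 v1=G4 (P8)
  R1 @ bar1.0: G3/G4 P8 -> F3/F4 P8 similar
  R2 @ bar6.0: F3/D4 M6 -> G3/G4 P8 similar

No (2 violations)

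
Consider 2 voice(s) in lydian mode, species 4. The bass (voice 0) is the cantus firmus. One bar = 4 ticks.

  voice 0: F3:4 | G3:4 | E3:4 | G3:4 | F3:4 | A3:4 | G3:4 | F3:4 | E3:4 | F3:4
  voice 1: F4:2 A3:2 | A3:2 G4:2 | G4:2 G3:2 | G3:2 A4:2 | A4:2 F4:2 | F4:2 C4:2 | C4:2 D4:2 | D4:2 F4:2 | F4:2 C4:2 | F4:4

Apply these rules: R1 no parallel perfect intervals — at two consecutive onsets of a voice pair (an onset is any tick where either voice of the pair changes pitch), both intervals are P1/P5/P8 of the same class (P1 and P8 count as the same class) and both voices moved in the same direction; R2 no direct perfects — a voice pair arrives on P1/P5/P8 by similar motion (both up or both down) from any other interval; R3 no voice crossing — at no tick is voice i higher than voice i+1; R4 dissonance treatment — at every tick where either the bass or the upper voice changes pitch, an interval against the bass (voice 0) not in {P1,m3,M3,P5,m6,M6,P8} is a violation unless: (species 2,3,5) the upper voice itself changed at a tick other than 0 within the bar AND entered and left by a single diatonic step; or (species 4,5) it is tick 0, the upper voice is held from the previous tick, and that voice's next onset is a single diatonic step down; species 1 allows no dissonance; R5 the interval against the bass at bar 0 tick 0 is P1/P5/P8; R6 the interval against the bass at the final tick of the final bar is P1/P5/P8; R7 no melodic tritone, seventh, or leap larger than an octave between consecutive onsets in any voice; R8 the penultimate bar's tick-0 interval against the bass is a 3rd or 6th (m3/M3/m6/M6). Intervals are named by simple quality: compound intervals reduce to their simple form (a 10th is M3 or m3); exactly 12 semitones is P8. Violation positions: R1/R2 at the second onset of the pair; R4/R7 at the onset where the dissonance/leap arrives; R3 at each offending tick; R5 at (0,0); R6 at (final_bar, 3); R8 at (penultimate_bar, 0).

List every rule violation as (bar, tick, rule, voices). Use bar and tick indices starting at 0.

bar 0: v0=F3 v1=F4 downbeat P8
bar 1: v0=G3 v1=A3 downbeat M2
bar 2: v0=E3 v1=G4 downbeat m3
bar 3: v0=G3 v1=G3 downbeat P1
bar 4: v0=F3 v1=A4 downbeat M3
bar 5: v0=A3 v1=F4 downbeat m6
bar 6: v0=G3 v1=C4 downbeat P4
bar 7: v0=F3 v1=D4 downbeat M6
bar 8: v0=E3 v1=F4 downbeat m2
bar 9: v0=F3 v1=F4 downbeat P8
  -> R4 @ bar 1 tick 0 v(0, 1): G3/A3 M2 untreated
  -> R7 @ bar 1 tick 2 v(1,): A3->G4 leap 10st
  -> R4 @ bar 3 tick 2 v(0, 1): G3/A4 M2 untreated
  -> R7 @ bar 3 tick 2 v(1,): G3->A4 leap 14st
  -> R4 @ bar 6 tick 0 v(0, 1): G3/C4 P4 untreated
  -> R4 @ bar 8 tick 0 v(0, 1): E3/F4 m2 untreated
  -> R8 @ bar 8 tick 0 v(0, 1): penult m2 not 3rd/6th
  -> R2 @ bar 9 tick 0 v(0, 1): E3/C4 m6 -> F3/F4 P8 similar

(1, 0, R4, (0, 1))
(1, 2, R7, (1,))
(3, 2, R4, (0, 1))
(3, 2, R7, (1,))
(6, 0, R4, (0, 1))
(8, 0, R4, (0, 1))
(8, 0, R8, (0, 1))
(9, 0, R2, (0, 1))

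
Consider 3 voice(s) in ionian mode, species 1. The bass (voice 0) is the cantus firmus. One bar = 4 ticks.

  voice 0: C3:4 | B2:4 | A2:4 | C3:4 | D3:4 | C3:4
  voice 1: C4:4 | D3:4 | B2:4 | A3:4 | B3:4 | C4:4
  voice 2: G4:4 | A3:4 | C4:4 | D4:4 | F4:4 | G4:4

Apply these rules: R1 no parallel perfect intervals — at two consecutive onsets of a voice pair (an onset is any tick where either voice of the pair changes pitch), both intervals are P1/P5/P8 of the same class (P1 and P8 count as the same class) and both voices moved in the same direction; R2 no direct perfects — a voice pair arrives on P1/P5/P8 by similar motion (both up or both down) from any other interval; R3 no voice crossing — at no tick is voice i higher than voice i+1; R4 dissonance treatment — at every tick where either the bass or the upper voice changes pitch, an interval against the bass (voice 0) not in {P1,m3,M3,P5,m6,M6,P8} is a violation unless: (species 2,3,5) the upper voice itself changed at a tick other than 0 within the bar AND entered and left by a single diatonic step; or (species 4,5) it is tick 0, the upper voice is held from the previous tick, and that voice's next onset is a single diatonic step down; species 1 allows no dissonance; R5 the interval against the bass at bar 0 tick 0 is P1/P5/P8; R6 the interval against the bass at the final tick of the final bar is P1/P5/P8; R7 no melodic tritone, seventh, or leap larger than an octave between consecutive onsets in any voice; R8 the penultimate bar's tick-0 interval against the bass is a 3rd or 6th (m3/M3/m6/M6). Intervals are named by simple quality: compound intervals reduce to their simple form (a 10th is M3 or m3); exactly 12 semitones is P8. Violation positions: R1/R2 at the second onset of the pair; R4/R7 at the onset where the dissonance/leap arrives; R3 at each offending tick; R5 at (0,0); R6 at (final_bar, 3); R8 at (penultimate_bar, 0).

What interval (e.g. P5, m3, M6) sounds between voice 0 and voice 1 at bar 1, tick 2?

voice 0=B2 voice 1=D3 -> m3

m3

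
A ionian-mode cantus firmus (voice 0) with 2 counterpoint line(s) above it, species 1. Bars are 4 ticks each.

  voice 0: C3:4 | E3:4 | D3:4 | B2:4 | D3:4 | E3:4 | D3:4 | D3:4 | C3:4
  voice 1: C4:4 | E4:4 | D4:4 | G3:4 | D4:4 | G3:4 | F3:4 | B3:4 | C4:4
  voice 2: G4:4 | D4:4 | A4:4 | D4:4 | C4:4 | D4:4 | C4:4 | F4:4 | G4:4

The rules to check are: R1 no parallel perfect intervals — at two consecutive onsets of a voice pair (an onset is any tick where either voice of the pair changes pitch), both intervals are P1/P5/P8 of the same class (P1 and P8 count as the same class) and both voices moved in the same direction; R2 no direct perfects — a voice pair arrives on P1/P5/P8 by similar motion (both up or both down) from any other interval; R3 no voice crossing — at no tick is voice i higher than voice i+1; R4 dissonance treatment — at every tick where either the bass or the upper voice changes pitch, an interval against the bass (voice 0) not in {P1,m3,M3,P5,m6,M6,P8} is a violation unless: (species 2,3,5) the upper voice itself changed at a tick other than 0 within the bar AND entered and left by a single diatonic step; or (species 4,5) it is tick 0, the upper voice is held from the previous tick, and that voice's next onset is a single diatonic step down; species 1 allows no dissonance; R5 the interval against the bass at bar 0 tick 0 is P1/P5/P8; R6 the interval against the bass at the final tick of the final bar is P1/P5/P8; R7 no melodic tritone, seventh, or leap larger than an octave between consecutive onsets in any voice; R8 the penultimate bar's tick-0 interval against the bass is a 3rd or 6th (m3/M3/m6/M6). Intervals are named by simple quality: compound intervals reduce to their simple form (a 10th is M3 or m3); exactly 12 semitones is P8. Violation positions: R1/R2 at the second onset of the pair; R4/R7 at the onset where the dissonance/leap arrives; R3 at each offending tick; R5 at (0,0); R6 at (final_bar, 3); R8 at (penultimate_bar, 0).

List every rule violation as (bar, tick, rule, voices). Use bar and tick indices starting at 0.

(1, 0, R1, (0, 1))
(1, 0, R3, (1, 2))
(1, 0, R4, (0, 2))
(1, 1, R3, (1, 2))
(1, 2, R3, (1, 2))
(1, 3, R3, (1, 2))
(2, 0, R1, (0, 1))
(3, 0, R1, (1, 2))
(4, 0, R2, (0, 1))
(4, 0, R3, (1, 2))
(4, 0, R4, (0, 2))
(4, 1, R3, (1, 2))
(4, 2, R3, (1, 2))
(4, 3, R3, (1, 2))
(5, 0, R4, (0, 2))
(6, 0, R1, (1, 2))
(6, 0, R4, (0, 2))
(7, 0, R7, (1,))
(8, 0, R2, (1, 2))

bar 0: v0=C3 v1=C4 v2=G4 downbeat P5
bar 1: v0=E3 v1=E4 v2=D4 downbeat m7
bar 2: v0=D3 v1=D4 v2=A4 downbeat P5
bar 3: v0=B2 v1=G3 v2=D4 downbeat m3
bar 4: v0=D3 v1=D4 v2=C4 downbeat m7
bar 5: v0=E3 v1=G3 v2=D4 downbeat m7
bar 6: v0=D3 v1=F3 v2=C4 downbeat m7
bar 7: v0=D3 v1=B3 v2=F4 downbeat m3
bar 8: v0=C3 v1=C4 v2=G4 downbeat P5
  -> R1 @ bar 1 tick 0 v(0, 1): C3/C4 P8 -> E3/E4 P8 similar
  -> R3 @ bar 1 tick 0 v(1, 2): E4 above D4
  -> R4 @ bar 1 tick 0 v(0, 2): E3/D4 m7 untreated
  -> R3 @ bar 1 tick 1 v(1, 2): E4 above D4
  -> R3 @ bar 1 tick 2 v(1, 2): E4 above D4
  -> R3 @ bar 1 tick 3 v(1, 2): E4 above D4
  -> R1 @ bar 2 tick 0 v(0, 1): E3/E4 P8 -> D3/D4 P8 similar
  -> R1 @ bar 3 tick 0 v(1, 2): D4/A4 P5 -> G3/D4 P5 similar
  -> R2 @ bar 4 tick 0 v(0, 1): B2/G3 m6 -> D3/D4 P8 similar
  -> R3 @ bar 4 tick 0 v(1, 2): D4 above C4
  -> R4 @ bar 4 tick 0 v(0, 2): D3/C4 m7 untreated
  -> R3 @ bar 4 tick 1 v(1, 2): D4 above C4
  -> R3 @ bar 4 tick 2 v(1, 2): D4 above C4
  -> R3 @ bar 4 tick 3 v(1, 2): D4 above C4
  -> R4 @ bar 5 tick 0 v(0, 2): E3/D4 m7 untreated
  -> R1 @ bar 6 tick 0 v(1, 2): G3/D4 P5 -> F3/C4 P5 similar
  -> R4 @ bar 6 tick 0 v(0, 2): D3/C4 m7 untreated
  -> R7 @ bar 7 tick 0 v(1,): F3->B3 leap 6st
  -> R2 @ bar 8 tick 0 v(1, 2): B3/F4 TT -> C4/G4 P5 similar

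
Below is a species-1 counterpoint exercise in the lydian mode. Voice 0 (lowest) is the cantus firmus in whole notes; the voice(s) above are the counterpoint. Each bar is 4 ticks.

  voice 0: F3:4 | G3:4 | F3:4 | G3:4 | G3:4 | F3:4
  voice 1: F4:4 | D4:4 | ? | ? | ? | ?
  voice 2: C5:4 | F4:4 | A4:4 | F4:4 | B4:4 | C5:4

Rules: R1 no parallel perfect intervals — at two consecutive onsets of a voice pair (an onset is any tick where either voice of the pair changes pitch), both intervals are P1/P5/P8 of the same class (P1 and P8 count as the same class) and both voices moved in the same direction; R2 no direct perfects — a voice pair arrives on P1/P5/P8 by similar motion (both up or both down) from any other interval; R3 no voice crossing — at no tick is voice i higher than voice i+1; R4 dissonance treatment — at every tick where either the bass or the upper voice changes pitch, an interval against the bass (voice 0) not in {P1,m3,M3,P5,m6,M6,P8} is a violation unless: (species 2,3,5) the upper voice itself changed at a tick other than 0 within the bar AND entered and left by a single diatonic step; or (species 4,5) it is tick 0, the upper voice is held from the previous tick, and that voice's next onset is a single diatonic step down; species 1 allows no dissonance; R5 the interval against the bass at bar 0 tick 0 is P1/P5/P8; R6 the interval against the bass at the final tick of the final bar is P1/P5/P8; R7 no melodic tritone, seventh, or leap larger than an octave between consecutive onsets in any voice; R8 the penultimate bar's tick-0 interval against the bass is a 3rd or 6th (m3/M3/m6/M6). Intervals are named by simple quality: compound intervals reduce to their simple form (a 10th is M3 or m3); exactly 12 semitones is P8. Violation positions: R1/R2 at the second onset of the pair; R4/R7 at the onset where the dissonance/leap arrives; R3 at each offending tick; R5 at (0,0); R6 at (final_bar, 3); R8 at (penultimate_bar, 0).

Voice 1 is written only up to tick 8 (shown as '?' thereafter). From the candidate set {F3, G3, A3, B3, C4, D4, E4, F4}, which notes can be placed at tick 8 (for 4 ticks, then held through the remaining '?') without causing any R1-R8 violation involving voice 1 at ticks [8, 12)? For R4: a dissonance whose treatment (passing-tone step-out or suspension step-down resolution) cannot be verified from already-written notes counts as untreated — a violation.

F3: violates R2
G3: violates R4
A3: legal
B3: violates R4
C4: violates R1
D4: legal
E4: violates R4
F4: legal

{A3, D4, F4}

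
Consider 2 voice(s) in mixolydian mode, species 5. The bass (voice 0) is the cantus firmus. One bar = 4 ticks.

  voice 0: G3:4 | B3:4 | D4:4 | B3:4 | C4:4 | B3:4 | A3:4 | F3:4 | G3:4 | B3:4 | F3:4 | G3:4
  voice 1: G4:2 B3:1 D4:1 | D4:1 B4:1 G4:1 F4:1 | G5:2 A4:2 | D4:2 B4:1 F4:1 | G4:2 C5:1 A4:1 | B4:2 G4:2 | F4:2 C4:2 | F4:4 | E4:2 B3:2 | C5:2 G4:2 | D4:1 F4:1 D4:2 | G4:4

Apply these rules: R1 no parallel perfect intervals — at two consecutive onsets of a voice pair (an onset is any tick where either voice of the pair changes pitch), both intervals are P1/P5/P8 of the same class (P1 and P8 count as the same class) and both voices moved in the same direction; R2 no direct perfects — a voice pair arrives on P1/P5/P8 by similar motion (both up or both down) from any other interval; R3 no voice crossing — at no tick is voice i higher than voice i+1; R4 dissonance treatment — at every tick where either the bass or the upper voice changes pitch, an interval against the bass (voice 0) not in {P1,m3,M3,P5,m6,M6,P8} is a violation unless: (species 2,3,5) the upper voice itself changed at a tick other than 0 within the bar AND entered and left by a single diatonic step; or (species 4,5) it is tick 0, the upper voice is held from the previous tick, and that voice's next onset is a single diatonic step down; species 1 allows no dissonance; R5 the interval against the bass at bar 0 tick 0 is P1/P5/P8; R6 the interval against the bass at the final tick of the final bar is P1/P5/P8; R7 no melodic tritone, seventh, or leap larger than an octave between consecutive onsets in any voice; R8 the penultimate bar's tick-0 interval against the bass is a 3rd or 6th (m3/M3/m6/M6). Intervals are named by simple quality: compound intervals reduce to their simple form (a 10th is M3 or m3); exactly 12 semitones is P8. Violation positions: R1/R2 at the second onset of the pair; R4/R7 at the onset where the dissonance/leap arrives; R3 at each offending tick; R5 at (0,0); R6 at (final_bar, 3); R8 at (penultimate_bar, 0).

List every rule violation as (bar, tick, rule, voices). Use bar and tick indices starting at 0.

bar 0: v0=G3 v1=G4 downbeat P8
bar 1: v0=B3 v1=D4 downbeat m3
bar 2: v0=D4 v1=G5 downbeat P4
bar 3: v0=B3 v1=D4 downbeat m3
bar 4: v0=C4 v1=G4 downbeat P5
bar 5: v0=B3 v1=B4 downbeat P8
bar 6: v0=A3 v1=F4 downbeat m6
bar 7: v0=F3 v1=F4 downbeat P8
bar 8: v0=G3 v1=E4 downbeat M6
bar 9: v0=B3 v1=C5 downbeat m2
bar 10: v0=F3 v1=D4 downbeat M6
bar 11: v0=G3 v1=G4 downbeat P8
  -> R4 @ bar 1 tick 3 v(0, 1): B3/F4 TT untreated
  -> R4 @ bar 2 tick 0 v(0, 1): D4/G5 P4 untreated
  -> R7 @ bar 2 tick 0 v(1,): F4->G5 leap 14st
  -> R7 @ bar 2 tick 2 v(1,): G5->A4 leap 10st
  -> R4 @ bar 3 tick 3 v(0, 1): B3/F4 TT untreated
  -> R7 @ bar 3 tick 3 v(1,): B4->F4 leap 6st
  -> R2 @ bar 4 tick 0 v(0, 1): B3/F4 TT -> C4/G4 P5 similar
  -> R4 @ bar 9 tick 0 v(0, 1): B3/C5 m2 untreated
  -> R7 @ bar 9 tick 0 v(1,): B3->C5 leap 13st
  -> R7 @ bar 10 tick 0 v(0,): B3->F3 leap 6st
  -> R2 @ bar 11 tick 0 v(0, 1): F3/D4 M6 -> G3/G4 P8 similar

(1, 3, R4, (0, 1))
(2, 0, R4, (0, 1))
(2, 0, R7, (1,))
(2, 2, R7, (1,))
(3, 3, R4, (0, 1))
(3, 3, R7, (1,))
(4, 0, R2, (0, 1))
(9, 0, R4, (0, 1))
(9, 0, R7, (1,))
(10, 0, R7, (0,))
(11, 0, R2, (0, 1))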